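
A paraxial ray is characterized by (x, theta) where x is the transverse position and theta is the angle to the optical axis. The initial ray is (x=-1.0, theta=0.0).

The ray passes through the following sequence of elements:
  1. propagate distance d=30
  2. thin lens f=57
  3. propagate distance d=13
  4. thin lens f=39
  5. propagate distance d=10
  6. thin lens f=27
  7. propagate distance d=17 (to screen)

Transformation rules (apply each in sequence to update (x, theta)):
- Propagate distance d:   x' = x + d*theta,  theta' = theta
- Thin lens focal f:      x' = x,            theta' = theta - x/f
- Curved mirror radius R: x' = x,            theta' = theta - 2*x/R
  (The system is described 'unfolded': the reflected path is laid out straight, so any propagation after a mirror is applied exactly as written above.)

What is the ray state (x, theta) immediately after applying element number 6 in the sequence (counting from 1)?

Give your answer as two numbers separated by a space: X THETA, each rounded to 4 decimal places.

Answer: -0.3986 0.0521

Derivation:
Initial: x=-1.0000 theta=0.0000
After 1 (propagate distance d=30): x=-1.0000 theta=0.0000
After 2 (thin lens f=57): x=-1.0000 theta=1/57 (≈0.0175)
After 3 (propagate distance d=13): x=-44/57 (≈-0.7719) theta=1/57 (≈0.0175)
After 4 (thin lens f=39): x=-44/57 (≈-0.7719) theta=83/2223 (≈0.0373)
After 5 (propagate distance d=10): x=-886/2223 (≈-0.3986) theta=83/2223 (≈0.0373)
After 6 (thin lens f=27): x=-886/2223 (≈-0.3986) theta=3127/60021 (≈0.0521)
Rounded to 4 decimal places: x = -0.3986, theta = 0.0521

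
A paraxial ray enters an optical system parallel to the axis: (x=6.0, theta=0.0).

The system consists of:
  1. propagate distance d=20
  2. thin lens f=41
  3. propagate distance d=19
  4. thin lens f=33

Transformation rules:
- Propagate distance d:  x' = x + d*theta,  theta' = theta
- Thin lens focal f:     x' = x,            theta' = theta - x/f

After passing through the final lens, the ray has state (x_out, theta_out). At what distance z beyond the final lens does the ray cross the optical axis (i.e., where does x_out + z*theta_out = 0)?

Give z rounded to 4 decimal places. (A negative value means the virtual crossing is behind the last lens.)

Answer: 13.2000

Derivation:
Initial: x=6.0000 theta=0.0000
After 1 (propagate distance d=20): x=6.0000 theta=0.0000
After 2 (thin lens f=41): x=6.0000 theta=-6/41 (≈-0.1463)
After 3 (propagate distance d=19): x=132/41 (≈3.2195) theta=-6/41 (≈-0.1463)
After 4 (thin lens f=33): x=132/41 (≈3.2195) theta=-10/41 (≈-0.2439)
z_focus = -x_out/theta_out = -(132/41)/(-10/41) = 13.2000
Rounded to 4 decimal places: z = 13.2000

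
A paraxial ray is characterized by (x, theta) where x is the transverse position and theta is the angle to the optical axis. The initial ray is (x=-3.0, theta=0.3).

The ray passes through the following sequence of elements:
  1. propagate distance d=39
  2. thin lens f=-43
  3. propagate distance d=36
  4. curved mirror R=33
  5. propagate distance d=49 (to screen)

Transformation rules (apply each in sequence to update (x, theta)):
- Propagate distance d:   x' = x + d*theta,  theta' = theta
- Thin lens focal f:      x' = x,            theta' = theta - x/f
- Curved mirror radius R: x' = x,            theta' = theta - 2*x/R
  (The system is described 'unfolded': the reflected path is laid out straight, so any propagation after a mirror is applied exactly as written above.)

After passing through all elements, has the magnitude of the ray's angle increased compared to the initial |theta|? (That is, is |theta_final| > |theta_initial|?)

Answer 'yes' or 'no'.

Initial: x=-3.0000 theta=0.3000
After 1 (propagate distance d=39): x=8.7000 theta=0.3000
After 2 (thin lens f=-43): x=8.7000 theta=108/215 (≈0.5023)
After 3 (propagate distance d=36): x=11517/430 (≈26.7837) theta=108/215 (≈0.5023)
After 4 (curved mirror R=33): x=11517/430 (≈26.7837) theta=-241/215 (≈-1.1209)
After 5 (propagate distance d=49 (to screen)): x=-12101/430 (≈-28.1419) theta=-241/215 (≈-1.1209)
|theta_initial|=0.3000 |theta_final|=241/215 (≈1.1209) -> increased

Answer: yes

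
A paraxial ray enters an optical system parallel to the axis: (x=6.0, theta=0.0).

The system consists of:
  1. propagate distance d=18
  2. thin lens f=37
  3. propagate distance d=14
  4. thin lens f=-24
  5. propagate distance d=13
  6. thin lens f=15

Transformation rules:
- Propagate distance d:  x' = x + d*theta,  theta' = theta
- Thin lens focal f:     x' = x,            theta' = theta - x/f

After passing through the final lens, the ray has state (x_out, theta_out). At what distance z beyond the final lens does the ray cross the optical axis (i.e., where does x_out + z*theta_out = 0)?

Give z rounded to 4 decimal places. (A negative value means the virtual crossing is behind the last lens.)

Answer: 14.5939

Derivation:
Initial: x=6.0000 theta=0.0000
After 1 (propagate distance d=18): x=6.0000 theta=0.0000
After 2 (thin lens f=37): x=6.0000 theta=-6/37 (≈-0.1622)
After 3 (propagate distance d=14): x=138/37 (≈3.7297) theta=-6/37 (≈-0.1622)
After 4 (thin lens f=-24): x=138/37 (≈3.7297) theta=-1/148 (≈-0.0068)
After 5 (propagate distance d=13): x=539/148 (≈3.6419) theta=-1/148 (≈-0.0068)
After 6 (thin lens f=15): x=539/148 (≈3.6419) theta=-277/1110 (≈-0.2495)
z_focus = -x_out/theta_out = -(539/148)/(-277/1110) = 8085/554 ≈ 14.5939
Rounded to 4 decimal places: z = 14.5939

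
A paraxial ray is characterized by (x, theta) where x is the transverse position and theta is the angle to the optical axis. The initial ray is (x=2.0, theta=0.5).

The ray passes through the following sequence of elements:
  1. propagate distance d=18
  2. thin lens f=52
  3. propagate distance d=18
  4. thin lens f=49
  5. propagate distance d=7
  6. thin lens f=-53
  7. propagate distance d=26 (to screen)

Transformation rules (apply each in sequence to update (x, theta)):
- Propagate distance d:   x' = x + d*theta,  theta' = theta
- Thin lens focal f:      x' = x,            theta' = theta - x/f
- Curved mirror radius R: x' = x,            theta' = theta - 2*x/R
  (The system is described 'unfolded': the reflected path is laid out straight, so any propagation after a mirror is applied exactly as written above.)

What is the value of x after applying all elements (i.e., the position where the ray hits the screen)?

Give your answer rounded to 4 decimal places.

Initial: x=2.0000 theta=0.5000
After 1 (propagate distance d=18): x=11.0000 theta=0.5000
After 2 (thin lens f=52): x=11.0000 theta=15/52 (≈0.2885)
After 3 (propagate distance d=18): x=421/26 (≈16.1923) theta=15/52 (≈0.2885)
After 4 (thin lens f=49): x=421/26 (≈16.1923) theta=-107/2548 (≈-0.0420)
After 5 (propagate distance d=7): x=5787/364 (≈15.8984) theta=-107/2548 (≈-0.0420)
After 6 (thin lens f=-53): x=5787/364 (≈15.8984) theta=17419/67522 (≈0.2580)
After 7 (propagate distance d=26 (to screen)): x=3052765/135044 (≈22.6057) theta=17419/67522 (≈0.2580)
Rounded to 4 decimal places: x = 22.6057

Answer: 22.6057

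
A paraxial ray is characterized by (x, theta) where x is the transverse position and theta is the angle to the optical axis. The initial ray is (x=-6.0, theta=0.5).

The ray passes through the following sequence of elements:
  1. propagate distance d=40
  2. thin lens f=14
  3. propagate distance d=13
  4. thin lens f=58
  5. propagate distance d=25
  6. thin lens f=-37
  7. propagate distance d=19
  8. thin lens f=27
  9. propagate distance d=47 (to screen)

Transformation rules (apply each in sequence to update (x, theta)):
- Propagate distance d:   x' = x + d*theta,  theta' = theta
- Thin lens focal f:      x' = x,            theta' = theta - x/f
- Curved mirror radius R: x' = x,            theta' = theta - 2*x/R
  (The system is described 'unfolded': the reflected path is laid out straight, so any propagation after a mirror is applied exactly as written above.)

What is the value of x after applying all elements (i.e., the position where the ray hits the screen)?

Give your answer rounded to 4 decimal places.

Answer: -21.9485

Derivation:
Initial: x=-6.0000 theta=0.5000
After 1 (propagate distance d=40): x=14.0000 theta=0.5000
After 2 (thin lens f=14): x=14.0000 theta=-0.5000
After 3 (propagate distance d=13): x=7.5000 theta=-0.5000
After 4 (thin lens f=58): x=7.5000 theta=-73/116 (≈-0.6293)
After 5 (propagate distance d=25): x=-955/116 (≈-8.2328) theta=-73/116 (≈-0.6293)
After 6 (thin lens f=-37): x=-955/116 (≈-8.2328) theta=-914/1073 (≈-0.8518)
After 7 (propagate distance d=19): x=-104799/4292 (≈-24.4173) theta=-914/1073 (≈-0.8518)
After 8 (thin lens f=27): x=-104799/4292 (≈-24.4173) theta=2029/38628 (≈0.0525)
After 9 (propagate distance d=47 (to screen)): x=-211957/9657 (≈-21.9485) theta=2029/38628 (≈0.0525)
Rounded to 4 decimal places: x = -21.9485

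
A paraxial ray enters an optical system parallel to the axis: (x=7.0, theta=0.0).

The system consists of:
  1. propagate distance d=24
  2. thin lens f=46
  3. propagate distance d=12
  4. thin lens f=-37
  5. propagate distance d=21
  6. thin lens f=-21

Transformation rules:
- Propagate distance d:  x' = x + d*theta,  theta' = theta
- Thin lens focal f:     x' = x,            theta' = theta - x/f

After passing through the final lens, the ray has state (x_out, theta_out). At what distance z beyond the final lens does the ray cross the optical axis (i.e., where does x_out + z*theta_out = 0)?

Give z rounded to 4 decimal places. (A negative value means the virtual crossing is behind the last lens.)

Initial: x=7.0000 theta=0.0000
After 1 (propagate distance d=24): x=7.0000 theta=0.0000
After 2 (thin lens f=46): x=7.0000 theta=-7/46 (≈-0.1522)
After 3 (propagate distance d=12): x=119/23 (≈5.1739) theta=-7/46 (≈-0.1522)
After 4 (thin lens f=-37): x=119/23 (≈5.1739) theta=-21/1702 (≈-0.0123)
After 5 (propagate distance d=21): x=8365/1702 (≈4.9148) theta=-21/1702 (≈-0.0123)
After 6 (thin lens f=-21): x=8365/1702 (≈4.9148) theta=566/2553 (≈0.2217)
z_focus = -x_out/theta_out = -(8365/1702)/(566/2553) = -25095/1132 ≈ -22.1687
Rounded to 4 decimal places: z = -22.1687

Answer: -22.1687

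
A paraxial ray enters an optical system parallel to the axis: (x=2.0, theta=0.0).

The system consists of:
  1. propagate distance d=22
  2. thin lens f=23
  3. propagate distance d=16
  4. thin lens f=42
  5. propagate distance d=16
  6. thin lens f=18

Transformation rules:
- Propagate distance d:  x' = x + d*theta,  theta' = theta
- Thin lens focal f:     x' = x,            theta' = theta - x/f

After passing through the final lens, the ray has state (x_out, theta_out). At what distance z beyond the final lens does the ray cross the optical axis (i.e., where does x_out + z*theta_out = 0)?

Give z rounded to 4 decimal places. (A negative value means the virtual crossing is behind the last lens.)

Initial: x=2.0000 theta=0.0000
After 1 (propagate distance d=22): x=2.0000 theta=0.0000
After 2 (thin lens f=23): x=2.0000 theta=-2/23 (≈-0.0870)
After 3 (propagate distance d=16): x=14/23 (≈0.6087) theta=-2/23 (≈-0.0870)
After 4 (thin lens f=42): x=14/23 (≈0.6087) theta=-7/69 (≈-0.1014)
After 5 (propagate distance d=16): x=-70/69 (≈-1.0145) theta=-7/69 (≈-0.1014)
After 6 (thin lens f=18): x=-70/69 (≈-1.0145) theta=-28/621 (≈-0.0451)
z_focus = -x_out/theta_out = -(-70/69)/(-28/621) = -22.5000
Rounded to 4 decimal places: z = -22.5000

Answer: -22.5000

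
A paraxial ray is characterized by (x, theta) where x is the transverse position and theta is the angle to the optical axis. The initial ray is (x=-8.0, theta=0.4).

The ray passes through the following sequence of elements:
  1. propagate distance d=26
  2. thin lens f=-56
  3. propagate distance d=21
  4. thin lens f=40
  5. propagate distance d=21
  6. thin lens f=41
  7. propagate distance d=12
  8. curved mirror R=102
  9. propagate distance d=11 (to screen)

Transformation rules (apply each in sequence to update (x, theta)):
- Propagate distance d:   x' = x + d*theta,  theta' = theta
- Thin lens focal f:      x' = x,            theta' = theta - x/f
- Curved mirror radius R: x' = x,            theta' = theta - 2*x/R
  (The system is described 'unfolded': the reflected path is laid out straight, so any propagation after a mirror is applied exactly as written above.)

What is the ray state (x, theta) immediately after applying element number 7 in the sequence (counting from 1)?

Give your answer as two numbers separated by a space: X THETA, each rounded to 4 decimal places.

Answer: 12.3132 -0.2120

Derivation:
Initial: x=-8.0000 theta=0.4000
After 1 (propagate distance d=26): x=2.4000 theta=0.4000
After 2 (thin lens f=-56): x=2.4000 theta=31/70 (≈0.4429)
After 3 (propagate distance d=21): x=11.7000 theta=31/70 (≈0.4429)
After 4 (thin lens f=40): x=11.7000 theta=421/2800 (≈0.1504)
After 5 (propagate distance d=21): x=14.8575 theta=421/2800 (≈0.1504)
After 6 (thin lens f=41): x=14.8575 theta=-1217/5740 (≈-0.2120)
After 7 (propagate distance d=12): x=1413561/114800 (≈12.3132) theta=-1217/5740 (≈-0.2120)
Rounded to 4 decimal places: x = 12.3132, theta = -0.2120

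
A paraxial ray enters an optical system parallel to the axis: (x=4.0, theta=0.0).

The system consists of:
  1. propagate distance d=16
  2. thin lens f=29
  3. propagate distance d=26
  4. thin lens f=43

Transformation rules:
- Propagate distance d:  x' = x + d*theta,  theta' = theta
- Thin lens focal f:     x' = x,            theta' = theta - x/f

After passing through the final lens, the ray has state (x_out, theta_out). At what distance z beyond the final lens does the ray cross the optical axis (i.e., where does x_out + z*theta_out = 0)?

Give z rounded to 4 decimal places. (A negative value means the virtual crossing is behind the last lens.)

Answer: 2.8043

Derivation:
Initial: x=4.0000 theta=0.0000
After 1 (propagate distance d=16): x=4.0000 theta=0.0000
After 2 (thin lens f=29): x=4.0000 theta=-4/29 (≈-0.1379)
After 3 (propagate distance d=26): x=12/29 (≈0.4138) theta=-4/29 (≈-0.1379)
After 4 (thin lens f=43): x=12/29 (≈0.4138) theta=-184/1247 (≈-0.1476)
z_focus = -x_out/theta_out = -(12/29)/(-184/1247) = 129/46 ≈ 2.8043
Rounded to 4 decimal places: z = 2.8043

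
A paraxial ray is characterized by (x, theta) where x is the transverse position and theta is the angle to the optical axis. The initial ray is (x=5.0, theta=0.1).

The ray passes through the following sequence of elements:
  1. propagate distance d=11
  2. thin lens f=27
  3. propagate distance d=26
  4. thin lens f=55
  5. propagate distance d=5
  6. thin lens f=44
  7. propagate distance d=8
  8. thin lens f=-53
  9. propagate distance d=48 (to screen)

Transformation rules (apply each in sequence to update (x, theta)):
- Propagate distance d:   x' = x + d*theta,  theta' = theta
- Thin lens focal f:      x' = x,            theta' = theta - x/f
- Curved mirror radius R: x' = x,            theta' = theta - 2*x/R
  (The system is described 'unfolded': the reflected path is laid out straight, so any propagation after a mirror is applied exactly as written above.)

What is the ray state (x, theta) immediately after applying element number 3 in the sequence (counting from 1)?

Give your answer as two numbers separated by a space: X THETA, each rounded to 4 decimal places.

Answer: 2.8259 -0.1259

Derivation:
Initial: x=5.0000 theta=0.1000
After 1 (propagate distance d=11): x=6.1000 theta=0.1000
After 2 (thin lens f=27): x=6.1000 theta=-17/135 (≈-0.1259)
After 3 (propagate distance d=26): x=763/270 (≈2.8259) theta=-17/135 (≈-0.1259)
Rounded to 4 decimal places: x = 2.8259, theta = -0.1259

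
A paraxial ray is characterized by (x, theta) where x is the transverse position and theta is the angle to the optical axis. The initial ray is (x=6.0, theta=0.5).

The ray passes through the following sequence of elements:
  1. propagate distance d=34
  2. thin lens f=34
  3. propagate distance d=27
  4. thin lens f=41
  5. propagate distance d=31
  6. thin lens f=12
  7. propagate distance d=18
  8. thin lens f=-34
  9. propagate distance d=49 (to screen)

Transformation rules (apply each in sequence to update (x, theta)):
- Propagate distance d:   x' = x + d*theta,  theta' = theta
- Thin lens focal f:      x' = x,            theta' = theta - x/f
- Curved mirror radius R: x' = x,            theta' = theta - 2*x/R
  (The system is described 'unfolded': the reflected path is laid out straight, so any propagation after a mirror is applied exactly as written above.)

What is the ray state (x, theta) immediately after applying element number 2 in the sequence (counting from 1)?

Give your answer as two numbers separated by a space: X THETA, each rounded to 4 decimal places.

Answer: 23.0000 -0.1765

Derivation:
Initial: x=6.0000 theta=0.5000
After 1 (propagate distance d=34): x=23.0000 theta=0.5000
After 2 (thin lens f=34): x=23.0000 theta=-3/17 (≈-0.1765)
Rounded to 4 decimal places: x = 23.0000, theta = -0.1765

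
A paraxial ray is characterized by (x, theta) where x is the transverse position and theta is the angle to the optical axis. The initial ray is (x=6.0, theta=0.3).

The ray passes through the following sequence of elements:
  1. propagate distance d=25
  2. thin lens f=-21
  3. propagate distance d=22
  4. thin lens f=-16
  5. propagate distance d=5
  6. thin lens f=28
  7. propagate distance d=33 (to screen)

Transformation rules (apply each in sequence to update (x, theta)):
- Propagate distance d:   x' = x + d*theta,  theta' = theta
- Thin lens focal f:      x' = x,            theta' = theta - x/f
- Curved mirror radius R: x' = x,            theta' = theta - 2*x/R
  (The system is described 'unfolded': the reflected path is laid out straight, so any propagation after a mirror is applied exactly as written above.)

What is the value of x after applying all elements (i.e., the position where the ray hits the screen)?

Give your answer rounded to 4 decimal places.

Initial: x=6.0000 theta=0.3000
After 1 (propagate distance d=25): x=13.5000 theta=0.3000
After 2 (thin lens f=-21): x=13.5000 theta=33/35 (≈0.9429)
After 3 (propagate distance d=22): x=2397/70 (≈34.2429) theta=33/35 (≈0.9429)
After 4 (thin lens f=-16): x=2397/70 (≈34.2429) theta=3453/1120 (≈3.0830)
After 5 (propagate distance d=5): x=55617/1120 (≈49.6580) theta=3453/1120 (≈3.0830)
After 6 (thin lens f=28): x=55617/1120 (≈49.6580) theta=41067/31360 (≈1.3095)
After 7 (propagate distance d=33 (to screen)): x=2912487/31360 (≈92.8727) theta=41067/31360 (≈1.3095)
Rounded to 4 decimal places: x = 92.8727

Answer: 92.8727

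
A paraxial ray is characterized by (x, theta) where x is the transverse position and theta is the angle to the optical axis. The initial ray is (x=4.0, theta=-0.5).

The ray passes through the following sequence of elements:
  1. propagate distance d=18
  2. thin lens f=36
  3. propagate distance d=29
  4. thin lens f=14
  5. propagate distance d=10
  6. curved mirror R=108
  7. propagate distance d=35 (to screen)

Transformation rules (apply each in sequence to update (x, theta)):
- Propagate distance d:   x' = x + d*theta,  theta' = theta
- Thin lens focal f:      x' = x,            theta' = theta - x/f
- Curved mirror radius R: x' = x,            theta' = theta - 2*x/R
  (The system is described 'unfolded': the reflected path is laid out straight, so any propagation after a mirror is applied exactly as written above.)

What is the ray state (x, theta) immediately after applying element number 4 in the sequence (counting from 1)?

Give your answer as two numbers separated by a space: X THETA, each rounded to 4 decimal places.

Answer: -15.4722 0.7440

Derivation:
Initial: x=4.0000 theta=-0.5000
After 1 (propagate distance d=18): x=-5.0000 theta=-0.5000
After 2 (thin lens f=36): x=-5.0000 theta=-13/36 (≈-0.3611)
After 3 (propagate distance d=29): x=-557/36 (≈-15.4722) theta=-13/36 (≈-0.3611)
After 4 (thin lens f=14): x=-557/36 (≈-15.4722) theta=125/168 (≈0.7440)
Rounded to 4 decimal places: x = -15.4722, theta = 0.7440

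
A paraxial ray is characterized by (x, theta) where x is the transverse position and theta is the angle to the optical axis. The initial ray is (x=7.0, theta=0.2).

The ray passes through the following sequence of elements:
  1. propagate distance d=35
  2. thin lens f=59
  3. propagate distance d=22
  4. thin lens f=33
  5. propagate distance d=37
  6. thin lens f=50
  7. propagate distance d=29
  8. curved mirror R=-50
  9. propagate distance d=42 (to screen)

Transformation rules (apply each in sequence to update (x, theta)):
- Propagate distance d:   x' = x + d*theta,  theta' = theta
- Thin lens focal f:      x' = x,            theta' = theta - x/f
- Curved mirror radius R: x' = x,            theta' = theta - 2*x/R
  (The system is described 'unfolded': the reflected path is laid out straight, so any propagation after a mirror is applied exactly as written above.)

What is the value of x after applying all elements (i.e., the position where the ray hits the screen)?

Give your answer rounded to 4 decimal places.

Answer: -53.1286

Derivation:
Initial: x=7.0000 theta=0.2000
After 1 (propagate distance d=35): x=14.0000 theta=0.2000
After 2 (thin lens f=59): x=14.0000 theta=-11/295 (≈-0.0373)
After 3 (propagate distance d=22): x=3888/295 (≈13.1797) theta=-11/295 (≈-0.0373)
After 4 (thin lens f=33): x=3888/295 (≈13.1797) theta=-1417/3245 (≈-0.4367)
After 5 (propagate distance d=37): x=-9661/3245 (≈-2.9772) theta=-1417/3245 (≈-0.4367)
After 6 (thin lens f=50): x=-9661/3245 (≈-2.9772) theta=-61189/162250 (≈-0.3771)
After 7 (propagate distance d=29): x=-2257531/162250 (≈-13.9139) theta=-61189/162250 (≈-0.3771)
After 8 (curved mirror R=-50): x=-2257531/162250 (≈-13.9139) theta=-172148/184375 (≈-0.9337)
After 9 (propagate distance d=42 (to screen)): x=-215503027/4056250 (≈-53.1286) theta=-172148/184375 (≈-0.9337)
Rounded to 4 decimal places: x = -53.1286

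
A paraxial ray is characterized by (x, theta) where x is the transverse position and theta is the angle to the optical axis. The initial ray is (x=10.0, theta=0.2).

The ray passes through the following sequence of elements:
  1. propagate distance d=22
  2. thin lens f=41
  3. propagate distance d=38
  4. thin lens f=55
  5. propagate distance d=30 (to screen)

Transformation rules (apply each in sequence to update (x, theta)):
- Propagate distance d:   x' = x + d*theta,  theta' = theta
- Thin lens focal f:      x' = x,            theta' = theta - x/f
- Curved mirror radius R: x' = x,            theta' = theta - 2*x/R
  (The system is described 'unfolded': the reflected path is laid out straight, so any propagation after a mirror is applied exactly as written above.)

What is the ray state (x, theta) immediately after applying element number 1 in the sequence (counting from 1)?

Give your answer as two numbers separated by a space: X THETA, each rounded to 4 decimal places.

Initial: x=10.0000 theta=0.2000
After 1 (propagate distance d=22): x=14.4000 theta=0.2000
Rounded to 4 decimal places: x = 14.4000, theta = 0.2000

Answer: 14.4000 0.2000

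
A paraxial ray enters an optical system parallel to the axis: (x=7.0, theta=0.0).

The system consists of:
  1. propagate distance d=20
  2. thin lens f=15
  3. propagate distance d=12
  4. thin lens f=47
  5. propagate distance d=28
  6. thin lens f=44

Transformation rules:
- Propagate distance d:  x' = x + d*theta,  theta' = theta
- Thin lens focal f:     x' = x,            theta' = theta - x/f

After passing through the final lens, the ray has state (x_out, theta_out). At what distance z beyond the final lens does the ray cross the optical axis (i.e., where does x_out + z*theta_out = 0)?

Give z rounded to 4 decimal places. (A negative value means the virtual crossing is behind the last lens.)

Answer: -58.8693

Derivation:
Initial: x=7.0000 theta=0.0000
After 1 (propagate distance d=20): x=7.0000 theta=0.0000
After 2 (thin lens f=15): x=7.0000 theta=-7/15 (≈-0.4667)
After 3 (propagate distance d=12): x=1.4000 theta=-7/15 (≈-0.4667)
After 4 (thin lens f=47): x=1.4000 theta=-70/141 (≈-0.4965)
After 5 (propagate distance d=28): x=-8813/705 (≈-12.5007) theta=-70/141 (≈-0.4965)
After 6 (thin lens f=44): x=-8813/705 (≈-12.5007) theta=-6587/31020 (≈-0.2123)
z_focus = -x_out/theta_out = -(-8813/705)/(-6587/31020) = -55396/941 ≈ -58.8693
Rounded to 4 decimal places: z = -58.8693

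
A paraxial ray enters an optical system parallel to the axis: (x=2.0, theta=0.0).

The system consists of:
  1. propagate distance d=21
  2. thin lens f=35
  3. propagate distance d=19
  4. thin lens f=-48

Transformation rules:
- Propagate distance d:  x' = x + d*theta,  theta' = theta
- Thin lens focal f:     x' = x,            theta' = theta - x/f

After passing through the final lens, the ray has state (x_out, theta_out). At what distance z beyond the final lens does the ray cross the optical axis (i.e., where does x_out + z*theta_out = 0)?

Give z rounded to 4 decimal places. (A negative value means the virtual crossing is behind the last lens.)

Answer: 24.0000

Derivation:
Initial: x=2.0000 theta=0.0000
After 1 (propagate distance d=21): x=2.0000 theta=0.0000
After 2 (thin lens f=35): x=2.0000 theta=-2/35 (≈-0.0571)
After 3 (propagate distance d=19): x=32/35 (≈0.9143) theta=-2/35 (≈-0.0571)
After 4 (thin lens f=-48): x=32/35 (≈0.9143) theta=-4/105 (≈-0.0381)
z_focus = -x_out/theta_out = -(32/35)/(-4/105) = 24.0000
Rounded to 4 decimal places: z = 24.0000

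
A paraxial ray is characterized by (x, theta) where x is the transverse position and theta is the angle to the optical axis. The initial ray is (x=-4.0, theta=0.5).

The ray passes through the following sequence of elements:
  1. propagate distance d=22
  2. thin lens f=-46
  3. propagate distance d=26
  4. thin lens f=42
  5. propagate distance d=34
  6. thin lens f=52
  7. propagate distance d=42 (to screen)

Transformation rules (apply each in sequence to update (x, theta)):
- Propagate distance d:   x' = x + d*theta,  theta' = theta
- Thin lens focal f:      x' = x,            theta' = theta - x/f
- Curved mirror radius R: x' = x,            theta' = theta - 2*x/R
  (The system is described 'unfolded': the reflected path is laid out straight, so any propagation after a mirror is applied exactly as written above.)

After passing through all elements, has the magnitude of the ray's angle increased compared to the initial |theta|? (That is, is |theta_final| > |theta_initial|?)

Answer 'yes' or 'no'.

Initial: x=-4.0000 theta=0.5000
After 1 (propagate distance d=22): x=7.0000 theta=0.5000
After 2 (thin lens f=-46): x=7.0000 theta=15/23 (≈0.6522)
After 3 (propagate distance d=26): x=551/23 (≈23.9565) theta=15/23 (≈0.6522)
After 4 (thin lens f=42): x=551/23 (≈23.9565) theta=79/966 (≈0.0818)
After 5 (propagate distance d=34): x=12914/483 (≈26.7371) theta=79/966 (≈0.0818)
After 6 (thin lens f=52): x=12914/483 (≈26.7371) theta=-905/2093 (≈-0.4324)
After 7 (propagate distance d=42 (to screen)): x=53852/6279 (≈8.5765) theta=-905/2093 (≈-0.4324)
|theta_initial|=0.5000 |theta_final|=905/2093 (≈0.4324) -> not increased

Answer: no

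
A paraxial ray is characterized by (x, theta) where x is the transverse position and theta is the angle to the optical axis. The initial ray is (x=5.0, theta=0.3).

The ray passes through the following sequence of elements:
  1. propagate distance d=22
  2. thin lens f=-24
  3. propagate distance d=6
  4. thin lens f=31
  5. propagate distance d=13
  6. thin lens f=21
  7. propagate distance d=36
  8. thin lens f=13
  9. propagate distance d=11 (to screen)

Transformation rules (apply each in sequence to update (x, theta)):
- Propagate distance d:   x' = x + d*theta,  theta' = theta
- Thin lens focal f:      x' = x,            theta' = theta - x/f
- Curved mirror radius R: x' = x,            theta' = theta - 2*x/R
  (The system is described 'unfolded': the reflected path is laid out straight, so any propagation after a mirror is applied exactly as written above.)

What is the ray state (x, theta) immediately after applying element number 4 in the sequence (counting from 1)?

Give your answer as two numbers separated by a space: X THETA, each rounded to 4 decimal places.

Initial: x=5.0000 theta=0.3000
After 1 (propagate distance d=22): x=11.6000 theta=0.3000
After 2 (thin lens f=-24): x=11.6000 theta=47/60 (≈0.7833)
After 3 (propagate distance d=6): x=16.3000 theta=47/60 (≈0.7833)
After 4 (thin lens f=31): x=16.3000 theta=479/1860 (≈0.2575)
Rounded to 4 decimal places: x = 16.3000, theta = 0.2575

Answer: 16.3000 0.2575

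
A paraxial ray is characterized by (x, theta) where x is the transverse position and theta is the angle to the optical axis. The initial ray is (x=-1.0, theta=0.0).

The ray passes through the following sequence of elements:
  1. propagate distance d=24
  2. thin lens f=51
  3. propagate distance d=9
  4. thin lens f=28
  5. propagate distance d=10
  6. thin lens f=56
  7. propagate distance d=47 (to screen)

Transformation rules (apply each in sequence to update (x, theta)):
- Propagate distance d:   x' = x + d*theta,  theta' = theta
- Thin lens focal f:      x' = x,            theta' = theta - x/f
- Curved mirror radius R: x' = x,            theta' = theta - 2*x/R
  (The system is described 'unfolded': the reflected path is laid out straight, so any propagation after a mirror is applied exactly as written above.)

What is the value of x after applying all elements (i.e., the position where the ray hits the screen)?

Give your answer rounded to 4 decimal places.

Initial: x=-1.0000 theta=0.0000
After 1 (propagate distance d=24): x=-1.0000 theta=0.0000
After 2 (thin lens f=51): x=-1.0000 theta=1/51 (≈0.0196)
After 3 (propagate distance d=9): x=-14/17 (≈-0.8235) theta=1/51 (≈0.0196)
After 4 (thin lens f=28): x=-14/17 (≈-0.8235) theta=5/102 (≈0.0490)
After 5 (propagate distance d=10): x=-1/3 (≈-0.3333) theta=5/102 (≈0.0490)
After 6 (thin lens f=56): x=-1/3 (≈-0.3333) theta=157/2856 (≈0.0550)
After 7 (propagate distance d=47 (to screen)): x=6427/2856 (≈2.2504) theta=157/2856 (≈0.0550)
Rounded to 4 decimal places: x = 2.2504

Answer: 2.2504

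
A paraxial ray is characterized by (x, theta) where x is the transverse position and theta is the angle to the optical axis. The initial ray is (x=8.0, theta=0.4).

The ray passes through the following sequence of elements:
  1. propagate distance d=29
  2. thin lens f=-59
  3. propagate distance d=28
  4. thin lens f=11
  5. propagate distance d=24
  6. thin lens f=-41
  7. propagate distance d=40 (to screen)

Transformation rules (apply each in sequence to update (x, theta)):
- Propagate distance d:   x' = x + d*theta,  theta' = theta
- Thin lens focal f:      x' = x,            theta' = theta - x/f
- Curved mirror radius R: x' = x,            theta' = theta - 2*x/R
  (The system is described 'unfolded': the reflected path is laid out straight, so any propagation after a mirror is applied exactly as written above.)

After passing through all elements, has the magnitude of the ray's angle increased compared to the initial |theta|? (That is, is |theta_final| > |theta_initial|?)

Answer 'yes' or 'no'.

Answer: yes

Derivation:
Initial: x=8.0000 theta=0.4000
After 1 (propagate distance d=29): x=19.6000 theta=0.4000
After 2 (thin lens f=-59): x=19.6000 theta=216/295 (≈0.7322)
After 3 (propagate distance d=28): x=2366/59 (≈40.1017) theta=216/295 (≈0.7322)
After 4 (thin lens f=11): x=2366/59 (≈40.1017) theta=-9454/3245 (≈-2.9134)
After 5 (propagate distance d=24): x=-96766/3245 (≈-29.8200) theta=-9454/3245 (≈-2.9134)
After 6 (thin lens f=-41): x=-96766/3245 (≈-29.8200) theta=-96876/26609 (≈-3.6407)
After 7 (propagate distance d=40 (to screen)): x=-23342606/133045 (≈-175.4490) theta=-96876/26609 (≈-3.6407)
|theta_initial|=0.4000 |theta_final|=96876/26609 (≈3.6407) -> increased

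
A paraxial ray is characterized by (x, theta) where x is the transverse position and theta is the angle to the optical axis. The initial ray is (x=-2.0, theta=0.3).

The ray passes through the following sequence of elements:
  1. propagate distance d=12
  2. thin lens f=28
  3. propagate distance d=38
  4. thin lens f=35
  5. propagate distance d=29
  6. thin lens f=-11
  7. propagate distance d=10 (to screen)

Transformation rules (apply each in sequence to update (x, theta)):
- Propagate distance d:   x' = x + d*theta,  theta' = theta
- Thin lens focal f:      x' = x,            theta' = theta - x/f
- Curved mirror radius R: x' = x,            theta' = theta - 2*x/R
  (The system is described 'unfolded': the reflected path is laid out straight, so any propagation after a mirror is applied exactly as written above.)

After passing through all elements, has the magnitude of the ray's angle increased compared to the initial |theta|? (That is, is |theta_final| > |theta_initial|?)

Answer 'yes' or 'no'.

Answer: yes

Derivation:
Initial: x=-2.0000 theta=0.3000
After 1 (propagate distance d=12): x=1.6000 theta=0.3000
After 2 (thin lens f=28): x=1.6000 theta=17/70 (≈0.2429)
After 3 (propagate distance d=38): x=379/35 (≈10.8286) theta=17/70 (≈0.2429)
After 4 (thin lens f=35): x=379/35 (≈10.8286) theta=-163/2450 (≈-0.0665)
After 5 (propagate distance d=29): x=21803/2450 (≈8.8992) theta=-163/2450 (≈-0.0665)
After 6 (thin lens f=-11): x=21803/2450 (≈8.8992) theta=2001/2695 (≈0.7425)
After 7 (propagate distance d=10 (to screen)): x=439933/26950 (≈16.3240) theta=2001/2695 (≈0.7425)
|theta_initial|=0.3000 |theta_final|=2001/2695 (≈0.7425) -> increased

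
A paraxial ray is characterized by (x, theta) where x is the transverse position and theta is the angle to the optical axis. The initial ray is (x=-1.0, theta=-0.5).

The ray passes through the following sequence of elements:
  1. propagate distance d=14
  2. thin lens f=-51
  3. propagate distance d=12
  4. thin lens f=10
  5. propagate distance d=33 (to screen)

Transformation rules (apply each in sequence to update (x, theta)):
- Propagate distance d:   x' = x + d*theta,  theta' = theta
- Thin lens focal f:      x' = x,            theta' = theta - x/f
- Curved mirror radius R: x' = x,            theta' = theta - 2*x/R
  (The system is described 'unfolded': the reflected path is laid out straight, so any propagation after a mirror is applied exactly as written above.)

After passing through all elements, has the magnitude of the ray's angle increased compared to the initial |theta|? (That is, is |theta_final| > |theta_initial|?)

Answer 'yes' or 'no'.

Initial: x=-1.0000 theta=-0.5000
After 1 (propagate distance d=14): x=-8.0000 theta=-0.5000
After 2 (thin lens f=-51): x=-8.0000 theta=-67/102 (≈-0.6569)
After 3 (propagate distance d=12): x=-270/17 (≈-15.8824) theta=-67/102 (≈-0.6569)
After 4 (thin lens f=10): x=-270/17 (≈-15.8824) theta=95/102 (≈0.9314)
After 5 (propagate distance d=33 (to screen)): x=505/34 (≈14.8529) theta=95/102 (≈0.9314)
|theta_initial|=0.5000 |theta_final|=95/102 (≈0.9314) -> increased

Answer: yes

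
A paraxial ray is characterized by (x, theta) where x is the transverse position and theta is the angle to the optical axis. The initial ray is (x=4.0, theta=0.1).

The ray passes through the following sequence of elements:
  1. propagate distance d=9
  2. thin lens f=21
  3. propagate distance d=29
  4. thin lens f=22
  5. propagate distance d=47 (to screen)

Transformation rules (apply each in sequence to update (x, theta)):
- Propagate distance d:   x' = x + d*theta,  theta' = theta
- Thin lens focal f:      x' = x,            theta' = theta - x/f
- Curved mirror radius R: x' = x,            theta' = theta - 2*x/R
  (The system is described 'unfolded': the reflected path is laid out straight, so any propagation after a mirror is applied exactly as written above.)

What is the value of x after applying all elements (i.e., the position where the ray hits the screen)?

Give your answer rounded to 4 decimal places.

Initial: x=4.0000 theta=0.1000
After 1 (propagate distance d=9): x=4.9000 theta=0.1000
After 2 (thin lens f=21): x=4.9000 theta=-2/15 (≈-0.1333)
After 3 (propagate distance d=29): x=31/30 (≈1.0333) theta=-2/15 (≈-0.1333)
After 4 (thin lens f=22): x=31/30 (≈1.0333) theta=-119/660 (≈-0.1803)
After 5 (propagate distance d=47 (to screen)): x=-1637/220 (≈-7.4409) theta=-119/660 (≈-0.1803)
Rounded to 4 decimal places: x = -7.4409

Answer: -7.4409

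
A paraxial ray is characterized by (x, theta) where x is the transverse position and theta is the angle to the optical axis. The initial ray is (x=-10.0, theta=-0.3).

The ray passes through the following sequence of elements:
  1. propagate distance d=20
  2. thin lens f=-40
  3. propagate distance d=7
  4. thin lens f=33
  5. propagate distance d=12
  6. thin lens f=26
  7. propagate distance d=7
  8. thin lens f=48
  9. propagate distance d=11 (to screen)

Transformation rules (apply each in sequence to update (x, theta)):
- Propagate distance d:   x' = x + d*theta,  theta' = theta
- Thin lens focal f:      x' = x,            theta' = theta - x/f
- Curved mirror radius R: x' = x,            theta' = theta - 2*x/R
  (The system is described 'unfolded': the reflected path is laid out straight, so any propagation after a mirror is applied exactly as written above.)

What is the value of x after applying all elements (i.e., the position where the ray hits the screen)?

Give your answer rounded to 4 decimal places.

Answer: -4.1359

Derivation:
Initial: x=-10.0000 theta=-0.3000
After 1 (propagate distance d=20): x=-16.0000 theta=-0.3000
After 2 (thin lens f=-40): x=-16.0000 theta=-0.7000
After 3 (propagate distance d=7): x=-20.9000 theta=-0.7000
After 4 (thin lens f=33): x=-20.9000 theta=-1/15 (≈-0.0667)
After 5 (propagate distance d=12): x=-21.7000 theta=-1/15 (≈-0.0667)
After 6 (thin lens f=26): x=-21.7000 theta=599/780 (≈0.7679)
After 7 (propagate distance d=7): x=-12733/780 (≈-16.3244) theta=599/780 (≈0.7679)
After 8 (thin lens f=48): x=-12733/780 (≈-16.3244) theta=8297/7488 (≈1.1080)
After 9 (propagate distance d=11 (to screen)): x=-154849/37440 (≈-4.1359) theta=8297/7488 (≈1.1080)
Rounded to 4 decimal places: x = -4.1359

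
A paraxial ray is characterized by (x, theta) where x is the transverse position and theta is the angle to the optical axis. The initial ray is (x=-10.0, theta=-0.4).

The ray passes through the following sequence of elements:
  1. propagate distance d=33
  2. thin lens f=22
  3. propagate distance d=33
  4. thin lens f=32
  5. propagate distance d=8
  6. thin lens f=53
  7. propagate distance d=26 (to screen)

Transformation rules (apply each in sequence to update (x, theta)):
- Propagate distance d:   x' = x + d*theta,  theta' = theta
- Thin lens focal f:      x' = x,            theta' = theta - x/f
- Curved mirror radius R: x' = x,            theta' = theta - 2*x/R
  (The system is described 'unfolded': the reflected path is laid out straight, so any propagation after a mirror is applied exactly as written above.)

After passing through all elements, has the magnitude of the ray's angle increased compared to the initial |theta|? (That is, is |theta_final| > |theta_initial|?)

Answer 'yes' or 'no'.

Answer: yes

Derivation:
Initial: x=-10.0000 theta=-0.4000
After 1 (propagate distance d=33): x=-23.2000 theta=-0.4000
After 2 (thin lens f=22): x=-23.2000 theta=36/55 (≈0.6545)
After 3 (propagate distance d=33): x=-1.6000 theta=36/55 (≈0.6545)
After 4 (thin lens f=32): x=-1.6000 theta=31/44 (≈0.7045)
After 5 (propagate distance d=8): x=222/55 (≈4.0364) theta=31/44 (≈0.7045)
After 6 (thin lens f=53): x=222/55 (≈4.0364) theta=7327/11660 (≈0.6284)
After 7 (propagate distance d=26 (to screen)): x=118783/5830 (≈20.3744) theta=7327/11660 (≈0.6284)
|theta_initial|=0.4000 |theta_final|=7327/11660 (≈0.6284) -> increased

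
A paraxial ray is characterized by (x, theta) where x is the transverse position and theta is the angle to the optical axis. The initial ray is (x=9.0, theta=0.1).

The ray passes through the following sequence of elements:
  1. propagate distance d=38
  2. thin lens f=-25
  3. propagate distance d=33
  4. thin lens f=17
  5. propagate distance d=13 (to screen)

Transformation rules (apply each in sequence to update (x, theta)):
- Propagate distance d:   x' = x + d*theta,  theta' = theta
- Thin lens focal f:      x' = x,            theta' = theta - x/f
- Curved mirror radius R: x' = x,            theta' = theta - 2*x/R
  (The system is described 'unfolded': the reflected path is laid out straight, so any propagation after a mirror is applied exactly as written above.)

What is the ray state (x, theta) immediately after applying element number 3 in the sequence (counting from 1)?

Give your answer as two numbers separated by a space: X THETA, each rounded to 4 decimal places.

Initial: x=9.0000 theta=0.1000
After 1 (propagate distance d=38): x=12.8000 theta=0.1000
After 2 (thin lens f=-25): x=12.8000 theta=0.6120
After 3 (propagate distance d=33): x=32.9960 theta=0.6120
Rounded to 4 decimal places: x = 32.9960, theta = 0.6120

Answer: 32.9960 0.6120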